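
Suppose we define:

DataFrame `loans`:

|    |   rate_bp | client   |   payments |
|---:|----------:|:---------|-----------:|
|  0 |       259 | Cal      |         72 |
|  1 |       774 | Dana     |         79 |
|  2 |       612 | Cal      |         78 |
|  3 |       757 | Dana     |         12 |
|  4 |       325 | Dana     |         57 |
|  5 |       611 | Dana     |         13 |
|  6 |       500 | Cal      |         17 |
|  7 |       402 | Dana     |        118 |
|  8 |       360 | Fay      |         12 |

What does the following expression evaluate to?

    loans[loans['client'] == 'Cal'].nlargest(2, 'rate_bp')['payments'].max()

filter rows where client == 'Cal':
   rate_bp client  payments
0      259    Cal        72
2      612    Cal        78
6      500    Cal        17
take 2 rows with largest rate_bp:
   rate_bp client  payments
2      612    Cal        78
6      500    Cal        17
max of column 'payments' → 78

78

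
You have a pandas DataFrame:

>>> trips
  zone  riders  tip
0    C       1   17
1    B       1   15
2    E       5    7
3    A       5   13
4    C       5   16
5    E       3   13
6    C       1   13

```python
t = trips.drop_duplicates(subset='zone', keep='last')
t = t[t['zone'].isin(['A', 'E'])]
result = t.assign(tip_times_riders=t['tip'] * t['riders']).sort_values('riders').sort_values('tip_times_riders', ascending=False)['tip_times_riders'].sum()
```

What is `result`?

104

drop duplicate zone (keep=last):
  zone  riders  tip
1    B       1   15
3    A       5   13
5    E       3   13
6    C       1   13
filter rows where zone in ['A', 'E']:
  zone  riders  tip
3    A       5   13
5    E       3   13
add column tip_times_riders = t['tip'] * t['riders']:
  zone  riders  tip  tip_times_riders
3    A       5   13                65
5    E       3   13                39
sort by riders:
  zone  riders  tip  tip_times_riders
5    E       3   13                39
3    A       5   13                65
sort by tip_times_riders descending:
  zone  riders  tip  tip_times_riders
3    A       5   13                65
5    E       3   13                39
Taking the sum of column 'tip_times_riders' gives 104.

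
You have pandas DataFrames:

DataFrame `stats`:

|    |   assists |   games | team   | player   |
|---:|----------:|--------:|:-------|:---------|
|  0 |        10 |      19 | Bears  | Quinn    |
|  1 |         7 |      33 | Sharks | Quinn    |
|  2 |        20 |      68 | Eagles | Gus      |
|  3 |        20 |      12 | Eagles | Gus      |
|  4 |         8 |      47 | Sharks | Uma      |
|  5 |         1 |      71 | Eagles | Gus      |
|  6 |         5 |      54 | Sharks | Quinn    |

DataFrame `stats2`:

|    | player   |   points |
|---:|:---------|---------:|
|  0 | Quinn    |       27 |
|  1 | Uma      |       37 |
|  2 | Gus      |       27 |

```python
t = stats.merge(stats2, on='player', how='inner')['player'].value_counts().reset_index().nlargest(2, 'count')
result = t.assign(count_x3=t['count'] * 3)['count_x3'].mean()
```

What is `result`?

9.0

merge on 'player' (how='inner') → 7 rows:
   assists  games    team player  points
0       10     19   Bears  Quinn      27
1        7     33  Sharks  Quinn      27
2       20     68  Eagles    Gus      27
3       20     12  Eagles    Gus      27
4        8     47  Sharks    Uma      37
5        1     71  Eagles    Gus      27
6        5     54  Sharks  Quinn      27
value_counts of player:
player
Quinn    3
Gus      3
Uma      1
Name: count, dtype: int64
reset_index():
  player  count
0  Quinn      3
1    Gus      3
2    Uma      1
take 2 rows with largest count:
  player  count
0  Quinn      3
1    Gus      3
add column count_x3 = t['count'] * 3:
  player  count  count_x3
0  Quinn      3         9
1    Gus      3         9
Hence 9.0.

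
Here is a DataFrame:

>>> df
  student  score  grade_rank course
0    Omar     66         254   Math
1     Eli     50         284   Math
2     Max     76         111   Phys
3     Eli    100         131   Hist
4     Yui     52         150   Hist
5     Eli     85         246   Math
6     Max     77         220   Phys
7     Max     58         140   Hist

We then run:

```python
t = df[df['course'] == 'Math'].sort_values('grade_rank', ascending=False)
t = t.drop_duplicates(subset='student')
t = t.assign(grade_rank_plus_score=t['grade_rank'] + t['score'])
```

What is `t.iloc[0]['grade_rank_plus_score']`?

filter rows where course == 'Math':
  student  score  grade_rank course
0    Omar     66         254   Math
1     Eli     50         284   Math
5     Eli     85         246   Math
sort by grade_rank descending:
  student  score  grade_rank course
1     Eli     50         284   Math
0    Omar     66         254   Math
5     Eli     85         246   Math
drop duplicate student (keep=first):
  student  score  grade_rank course
1     Eli     50         284   Math
0    Omar     66         254   Math
add column grade_rank_plus_score = t['grade_rank'] + t['score']:
  student  score  grade_rank course  grade_rank_plus_score
1     Eli     50         284   Math                    334
0    Omar     66         254   Math                    320
The value at position 0, column 'grade_rank_plus_score' is 334.

334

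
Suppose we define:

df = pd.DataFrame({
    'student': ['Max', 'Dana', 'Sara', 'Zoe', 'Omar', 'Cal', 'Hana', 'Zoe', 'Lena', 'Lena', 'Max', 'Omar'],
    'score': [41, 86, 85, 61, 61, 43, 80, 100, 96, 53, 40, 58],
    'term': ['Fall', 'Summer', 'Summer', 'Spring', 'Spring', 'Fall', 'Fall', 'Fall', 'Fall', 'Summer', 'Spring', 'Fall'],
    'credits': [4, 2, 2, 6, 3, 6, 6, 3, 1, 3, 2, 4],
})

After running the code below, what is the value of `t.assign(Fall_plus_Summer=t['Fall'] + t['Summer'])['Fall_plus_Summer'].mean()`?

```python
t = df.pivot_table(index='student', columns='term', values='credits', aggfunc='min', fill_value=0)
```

3.875

pivot: rows=student, cols=term, min(credits):
term     Fall  Spring  Summer
student                      
Cal         6       0       0
Dana        0       0       2
Hana        6       0       0
Lena        1       0       3
Max         4       2       0
Omar        4       3       0
Sara        0       0       2
Zoe         3       6       0
add column Fall_plus_Summer = t['Fall'] + t['Summer']:
term     Fall  Spring  Summer  Fall_plus_Summer
student                                        
Cal         6       0       0                 6
Dana        0       0       2                 2
Hana        6       0       0                 6
Lena        1       0       3                 4
Max         4       2       0                 4
Omar        4       3       0                 4
Sara        0       0       2                 2
Zoe         3       6       0                 3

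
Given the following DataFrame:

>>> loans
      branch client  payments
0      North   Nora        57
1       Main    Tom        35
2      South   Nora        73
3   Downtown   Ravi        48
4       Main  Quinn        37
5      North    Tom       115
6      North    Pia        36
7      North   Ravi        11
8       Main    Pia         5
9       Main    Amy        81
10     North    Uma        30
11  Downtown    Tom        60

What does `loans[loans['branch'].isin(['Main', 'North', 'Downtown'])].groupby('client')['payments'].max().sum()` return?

404

filter rows where branch in ['Main', 'North', 'Downtown']:
      branch client  payments
0      North   Nora        57
1       Main    Tom        35
3   Downtown   Ravi        48
4       Main  Quinn        37
5      North    Tom       115
6      North    Pia        36
7      North   Ravi        11
8       Main    Pia         5
9       Main    Amy        81
10     North    Uma        30
11  Downtown    Tom        60
group by client, max of payments:
client
Amy       81
Nora      57
Pia       36
Quinn     37
Ravi      48
Tom      115
Uma       30
Name: payments, dtype: int64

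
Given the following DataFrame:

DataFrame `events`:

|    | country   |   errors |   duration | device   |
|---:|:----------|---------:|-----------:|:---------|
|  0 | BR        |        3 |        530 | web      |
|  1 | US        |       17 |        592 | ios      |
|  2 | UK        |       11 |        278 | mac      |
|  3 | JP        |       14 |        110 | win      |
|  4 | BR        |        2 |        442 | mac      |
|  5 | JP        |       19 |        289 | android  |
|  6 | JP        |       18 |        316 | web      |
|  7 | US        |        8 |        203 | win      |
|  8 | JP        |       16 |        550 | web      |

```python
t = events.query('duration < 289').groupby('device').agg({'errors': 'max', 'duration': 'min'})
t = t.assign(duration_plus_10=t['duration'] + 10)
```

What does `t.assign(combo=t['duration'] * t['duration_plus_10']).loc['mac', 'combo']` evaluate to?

filter rows where duration < 289:
  country  errors  duration device
2      UK      11       278    mac
3      JP      14       110    win
7      US       8       203    win
group by device: max(errors), min(duration):
        errors  duration
device                  
mac         11       278
win         14       110
add column duration_plus_10 = t['duration'] + 10:
        errors  duration  duration_plus_10
device                                    
mac         11       278               288
win         14       110               120
add column combo = t['duration'] * t['duration_plus_10']:
        errors  duration  duration_plus_10  combo
device                                           
mac         11       278               288  80064
win         14       110               120  13200
Reading off the value at row 'mac', column 'combo', we get 80064.

80064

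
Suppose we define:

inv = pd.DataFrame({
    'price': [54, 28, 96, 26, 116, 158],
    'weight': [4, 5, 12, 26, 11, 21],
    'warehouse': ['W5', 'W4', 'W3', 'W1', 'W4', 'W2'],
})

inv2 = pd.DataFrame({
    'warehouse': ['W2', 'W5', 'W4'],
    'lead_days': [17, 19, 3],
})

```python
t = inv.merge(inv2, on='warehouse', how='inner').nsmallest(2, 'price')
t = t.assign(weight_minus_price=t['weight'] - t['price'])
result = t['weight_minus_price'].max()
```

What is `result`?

merge on 'warehouse' (how='inner') → 4 rows:
   price  weight warehouse  lead_days
0     54       4        W5         19
1     28       5        W4          3
2    116      11        W4          3
3    158      21        W2         17
take 2 rows with smallest price:
   price  weight warehouse  lead_days
1     28       5        W4          3
0     54       4        W5         19
add column weight_minus_price = t['weight'] - t['price']:
   price  weight warehouse  lead_days  weight_minus_price
1     28       5        W4          3                 -23
0     54       4        W5         19                 -50
So max() = -23.

-23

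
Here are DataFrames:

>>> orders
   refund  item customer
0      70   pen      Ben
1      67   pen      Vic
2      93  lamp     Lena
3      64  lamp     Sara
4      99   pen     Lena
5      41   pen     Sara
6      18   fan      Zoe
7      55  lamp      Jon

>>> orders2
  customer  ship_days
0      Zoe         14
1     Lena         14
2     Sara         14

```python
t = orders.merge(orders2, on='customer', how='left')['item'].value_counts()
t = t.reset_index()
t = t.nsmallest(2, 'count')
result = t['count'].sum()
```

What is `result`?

4

merge on 'customer' (how='left') → 8 rows:
   refund  item customer  ship_days
0      70   pen      Ben        NaN
1      67   pen      Vic        NaN
2      93  lamp     Lena       14.0
3      64  lamp     Sara       14.0
4      99   pen     Lena       14.0
5      41   pen     Sara       14.0
6      18   fan      Zoe       14.0
7      55  lamp      Jon        NaN
value_counts of item:
item
pen     4
lamp    3
fan     1
Name: count, dtype: int64
reset_index():
   item  count
0   pen      4
1  lamp      3
2   fan      1
take 2 rows with smallest count:
   item  count
2   fan      1
1  lamp      3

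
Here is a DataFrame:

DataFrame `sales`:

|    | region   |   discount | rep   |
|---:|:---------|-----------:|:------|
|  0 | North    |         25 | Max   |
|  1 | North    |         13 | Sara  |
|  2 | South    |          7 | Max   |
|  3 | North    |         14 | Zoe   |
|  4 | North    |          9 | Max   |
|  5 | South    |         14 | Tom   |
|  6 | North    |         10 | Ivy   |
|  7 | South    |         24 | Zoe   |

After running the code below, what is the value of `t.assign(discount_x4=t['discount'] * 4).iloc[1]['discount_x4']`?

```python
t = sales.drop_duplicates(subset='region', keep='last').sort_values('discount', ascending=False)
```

40

drop duplicate region (keep=last):
  region  discount  rep
6  North        10  Ivy
7  South        24  Zoe
sort by discount descending:
  region  discount  rep
7  South        24  Zoe
6  North        10  Ivy
add column discount_x4 = t['discount'] * 4:
  region  discount  rep  discount_x4
7  South        24  Zoe           96
6  North        10  Ivy           40
Reading off the value at position 1, column 'discount_x4', we get 40.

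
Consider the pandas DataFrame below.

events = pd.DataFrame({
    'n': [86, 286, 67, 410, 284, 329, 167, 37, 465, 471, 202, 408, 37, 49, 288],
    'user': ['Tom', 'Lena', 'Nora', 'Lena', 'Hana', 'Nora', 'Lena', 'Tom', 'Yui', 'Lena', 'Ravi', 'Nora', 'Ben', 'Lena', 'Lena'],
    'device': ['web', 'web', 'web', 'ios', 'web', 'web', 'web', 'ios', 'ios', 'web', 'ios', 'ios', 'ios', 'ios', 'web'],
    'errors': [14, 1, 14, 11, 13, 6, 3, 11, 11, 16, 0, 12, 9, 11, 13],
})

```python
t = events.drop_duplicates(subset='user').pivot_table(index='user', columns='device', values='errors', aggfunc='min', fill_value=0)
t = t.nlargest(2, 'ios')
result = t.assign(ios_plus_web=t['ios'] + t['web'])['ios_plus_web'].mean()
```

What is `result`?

drop duplicate user (keep=first):
      n  user device  errors
0    86   Tom    web      14
1   286  Lena    web       1
2    67  Nora    web      14
4   284  Hana    web      13
8   465   Yui    ios      11
10  202  Ravi    ios       0
12   37   Ben    ios       9
pivot: rows=user, cols=device, min(errors):
device  ios  web
user            
Ben       9    0
Hana      0   13
Lena      0    1
Nora      0   14
Ravi      0    0
Tom       0   14
Yui      11    0
take 2 rows with largest ios:
device  ios  web
user            
Yui      11    0
Ben       9    0
add column ios_plus_web = t['ios'] + t['web']:
device  ios  web  ios_plus_web
user                          
Yui      11    0            11
Ben       9    0             9

10.0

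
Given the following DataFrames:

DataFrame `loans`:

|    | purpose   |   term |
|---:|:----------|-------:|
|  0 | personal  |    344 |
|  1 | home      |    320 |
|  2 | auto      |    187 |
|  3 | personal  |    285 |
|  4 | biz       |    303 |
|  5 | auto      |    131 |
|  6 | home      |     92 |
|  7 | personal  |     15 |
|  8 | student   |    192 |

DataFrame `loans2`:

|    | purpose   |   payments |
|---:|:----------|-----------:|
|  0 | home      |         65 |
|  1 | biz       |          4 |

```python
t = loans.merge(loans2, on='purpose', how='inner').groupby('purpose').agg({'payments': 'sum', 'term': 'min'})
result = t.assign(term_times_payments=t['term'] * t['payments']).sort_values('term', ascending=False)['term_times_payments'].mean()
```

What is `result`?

merge on 'purpose' (how='inner') → 3 rows:
  purpose  term  payments
0    home   320        65
1     biz   303         4
2    home    92        65
group by purpose: sum(payments), min(term):
         payments  term
purpose                
biz             4   303
home          130    92
add column term_times_payments = t['term'] * t['payments']:
         payments  term  term_times_payments
purpose                                     
biz             4   303                 1212
home          130    92                11960
sort by term descending:
         payments  term  term_times_payments
purpose                                     
biz             4   303                 1212
home          130    92                11960
Then the mean of column 'term_times_payments': 6586.0

6586.0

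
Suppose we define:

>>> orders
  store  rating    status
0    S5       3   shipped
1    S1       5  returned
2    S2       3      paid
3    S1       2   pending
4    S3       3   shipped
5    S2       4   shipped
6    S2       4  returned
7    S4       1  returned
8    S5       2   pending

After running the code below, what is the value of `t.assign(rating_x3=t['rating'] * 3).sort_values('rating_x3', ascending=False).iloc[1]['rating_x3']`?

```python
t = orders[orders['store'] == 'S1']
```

6

filter rows where store == 'S1':
  store  rating    status
1    S1       5  returned
3    S1       2   pending
add column rating_x3 = t['rating'] * 3:
  store  rating    status  rating_x3
1    S1       5  returned         15
3    S1       2   pending          6
sort by rating_x3 descending:
  store  rating    status  rating_x3
1    S1       5  returned         15
3    S1       2   pending          6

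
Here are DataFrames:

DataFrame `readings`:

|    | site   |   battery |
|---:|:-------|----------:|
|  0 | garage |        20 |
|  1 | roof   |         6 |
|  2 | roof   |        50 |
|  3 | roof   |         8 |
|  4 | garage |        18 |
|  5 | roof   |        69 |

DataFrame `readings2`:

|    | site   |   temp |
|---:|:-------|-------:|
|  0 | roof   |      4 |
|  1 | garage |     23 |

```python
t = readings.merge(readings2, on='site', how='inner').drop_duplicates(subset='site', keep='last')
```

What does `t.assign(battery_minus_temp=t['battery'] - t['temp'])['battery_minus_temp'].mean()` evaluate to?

merge on 'site' (how='inner') → 6 rows:
     site  battery  temp
0  garage       20    23
1    roof        6     4
2    roof       50     4
3    roof        8     4
4  garage       18    23
5    roof       69     4
drop duplicate site (keep=last):
     site  battery  temp
4  garage       18    23
5    roof       69     4
add column battery_minus_temp = t['battery'] - t['temp']:
     site  battery  temp  battery_minus_temp
4  garage       18    23                  -5
5    roof       69     4                  65
Taking the mean of column 'battery_minus_temp' gives 30.0.

30.0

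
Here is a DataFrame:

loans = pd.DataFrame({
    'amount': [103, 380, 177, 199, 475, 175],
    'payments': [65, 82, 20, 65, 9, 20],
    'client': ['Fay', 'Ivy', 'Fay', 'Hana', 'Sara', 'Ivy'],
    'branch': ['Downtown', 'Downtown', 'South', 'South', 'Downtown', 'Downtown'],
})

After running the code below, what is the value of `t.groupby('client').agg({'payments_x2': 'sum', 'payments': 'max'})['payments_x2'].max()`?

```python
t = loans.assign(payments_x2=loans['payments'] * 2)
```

204

add column payments_x2 = loans['payments'] * 2:
   amount  payments client    branch  payments_x2
0     103        65    Fay  Downtown          130
1     380        82    Ivy  Downtown          164
2     177        20    Fay     South           40
3     199        65   Hana     South          130
4     475         9   Sara  Downtown           18
5     175        20    Ivy  Downtown           40
group by client: sum(payments_x2), max(payments):
        payments_x2  payments
client                       
Fay             170        65
Hana            130        65
Ivy             204        82
Sara             18         9
The max of column 'payments_x2' is 204.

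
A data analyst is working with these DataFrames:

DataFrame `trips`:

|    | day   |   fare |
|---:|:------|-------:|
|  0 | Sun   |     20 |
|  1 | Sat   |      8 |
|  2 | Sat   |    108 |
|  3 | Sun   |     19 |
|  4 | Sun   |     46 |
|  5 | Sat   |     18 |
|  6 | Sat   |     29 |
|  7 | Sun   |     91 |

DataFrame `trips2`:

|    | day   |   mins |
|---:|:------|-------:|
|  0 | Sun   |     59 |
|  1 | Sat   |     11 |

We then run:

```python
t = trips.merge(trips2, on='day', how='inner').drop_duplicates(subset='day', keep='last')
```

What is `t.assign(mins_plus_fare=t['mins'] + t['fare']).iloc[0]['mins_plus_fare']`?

40

merge on 'day' (how='inner') → 8 rows:
   day  fare  mins
0  Sun    20    59
1  Sat     8    11
2  Sat   108    11
3  Sun    19    59
4  Sun    46    59
5  Sat    18    11
6  Sat    29    11
7  Sun    91    59
drop duplicate day (keep=last):
   day  fare  mins
6  Sat    29    11
7  Sun    91    59
add column mins_plus_fare = t['mins'] + t['fare']:
   day  fare  mins  mins_plus_fare
6  Sat    29    11              40
7  Sun    91    59             150
value at position 0, column 'mins_plus_fare' → 40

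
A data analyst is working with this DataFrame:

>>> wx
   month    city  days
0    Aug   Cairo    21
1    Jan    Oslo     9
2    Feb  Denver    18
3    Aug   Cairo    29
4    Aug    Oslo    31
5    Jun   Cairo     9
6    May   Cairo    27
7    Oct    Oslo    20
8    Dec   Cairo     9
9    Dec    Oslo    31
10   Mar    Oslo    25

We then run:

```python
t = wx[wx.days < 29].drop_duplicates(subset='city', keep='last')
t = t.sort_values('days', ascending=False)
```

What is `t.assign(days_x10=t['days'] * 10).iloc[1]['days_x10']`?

180

filter rows where days < 29:
   month    city  days
0    Aug   Cairo    21
1    Jan    Oslo     9
2    Feb  Denver    18
5    Jun   Cairo     9
6    May   Cairo    27
7    Oct    Oslo    20
8    Dec   Cairo     9
10   Mar    Oslo    25
drop duplicate city (keep=last):
   month    city  days
2    Feb  Denver    18
8    Dec   Cairo     9
10   Mar    Oslo    25
sort by days descending:
   month    city  days
10   Mar    Oslo    25
2    Feb  Denver    18
8    Dec   Cairo     9
add column days_x10 = t['days'] * 10:
   month    city  days  days_x10
10   Mar    Oslo    25       250
2    Feb  Denver    18       180
8    Dec   Cairo     9        90
So iloc[1]['days_x10'] = 180.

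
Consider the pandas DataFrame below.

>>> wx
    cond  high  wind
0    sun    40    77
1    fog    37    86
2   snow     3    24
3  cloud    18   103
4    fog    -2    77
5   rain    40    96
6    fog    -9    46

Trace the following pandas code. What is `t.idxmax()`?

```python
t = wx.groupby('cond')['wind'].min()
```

group by cond, min of wind:
cond
cloud    103
fog       46
rain      96
snow      24
sun       77
Name: wind, dtype: int64
Finally, label with the largest value = cloud.

cloud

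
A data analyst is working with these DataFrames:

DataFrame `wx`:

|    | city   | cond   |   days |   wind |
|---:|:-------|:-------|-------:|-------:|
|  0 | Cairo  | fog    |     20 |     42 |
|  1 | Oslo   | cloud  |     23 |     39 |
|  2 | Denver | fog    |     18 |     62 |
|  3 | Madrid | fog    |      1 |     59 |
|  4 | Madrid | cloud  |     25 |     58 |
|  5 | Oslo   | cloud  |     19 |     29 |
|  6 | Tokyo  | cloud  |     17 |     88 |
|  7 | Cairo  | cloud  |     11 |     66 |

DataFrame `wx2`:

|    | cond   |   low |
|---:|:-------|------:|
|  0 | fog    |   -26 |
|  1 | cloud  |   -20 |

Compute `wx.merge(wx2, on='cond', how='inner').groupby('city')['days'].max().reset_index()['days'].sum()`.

merge on 'cond' (how='inner') → 8 rows:
     city   cond  days  wind  low
0   Cairo    fog    20    42  -26
1    Oslo  cloud    23    39  -20
2  Denver    fog    18    62  -26
3  Madrid    fog     1    59  -26
4  Madrid  cloud    25    58  -20
5    Oslo  cloud    19    29  -20
6   Tokyo  cloud    17    88  -20
7   Cairo  cloud    11    66  -20
group by city, max of days:
city
Cairo     20
Denver    18
Madrid    25
Oslo      23
Tokyo     17
Name: days, dtype: int64
reset_index():
     city  days
0   Cairo    20
1  Denver    18
2  Madrid    25
3    Oslo    23
4   Tokyo    17
The sum of column 'days' is 103.

103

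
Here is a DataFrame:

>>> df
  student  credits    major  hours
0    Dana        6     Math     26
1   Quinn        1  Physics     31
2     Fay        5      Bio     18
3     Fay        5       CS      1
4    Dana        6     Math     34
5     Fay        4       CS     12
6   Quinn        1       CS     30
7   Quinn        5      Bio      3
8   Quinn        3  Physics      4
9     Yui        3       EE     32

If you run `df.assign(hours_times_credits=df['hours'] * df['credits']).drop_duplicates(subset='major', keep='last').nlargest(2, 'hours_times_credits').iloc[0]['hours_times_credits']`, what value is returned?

add column hours_times_credits = df['hours'] * df['credits']:
  student  credits    major  hours  hours_times_credits
0    Dana        6     Math     26                  156
1   Quinn        1  Physics     31                   31
2     Fay        5      Bio     18                   90
3     Fay        5       CS      1                    5
4    Dana        6     Math     34                  204
5     Fay        4       CS     12                   48
6   Quinn        1       CS     30                   30
7   Quinn        5      Bio      3                   15
8   Quinn        3  Physics      4                   12
9     Yui        3       EE     32                   96
drop duplicate major (keep=last):
  student  credits    major  hours  hours_times_credits
4    Dana        6     Math     34                  204
6   Quinn        1       CS     30                   30
7   Quinn        5      Bio      3                   15
8   Quinn        3  Physics      4                   12
9     Yui        3       EE     32                   96
take 2 rows with largest hours_times_credits:
  student  credits major  hours  hours_times_credits
4    Dana        6  Math     34                  204
9     Yui        3    EE     32                   96

204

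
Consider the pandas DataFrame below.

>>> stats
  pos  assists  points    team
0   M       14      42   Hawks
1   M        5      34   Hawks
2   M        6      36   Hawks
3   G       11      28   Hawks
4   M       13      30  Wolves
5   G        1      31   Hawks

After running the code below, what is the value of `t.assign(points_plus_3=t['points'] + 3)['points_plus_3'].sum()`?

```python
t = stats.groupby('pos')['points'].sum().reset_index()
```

207

group by pos, sum of points:
pos
G     59
M    142
Name: points, dtype: int64
reset_index():
  pos  points
0   G      59
1   M     142
add column points_plus_3 = t['points'] + 3:
  pos  points  points_plus_3
0   G      59             62
1   M     142            145
sum of column 'points_plus_3' → 207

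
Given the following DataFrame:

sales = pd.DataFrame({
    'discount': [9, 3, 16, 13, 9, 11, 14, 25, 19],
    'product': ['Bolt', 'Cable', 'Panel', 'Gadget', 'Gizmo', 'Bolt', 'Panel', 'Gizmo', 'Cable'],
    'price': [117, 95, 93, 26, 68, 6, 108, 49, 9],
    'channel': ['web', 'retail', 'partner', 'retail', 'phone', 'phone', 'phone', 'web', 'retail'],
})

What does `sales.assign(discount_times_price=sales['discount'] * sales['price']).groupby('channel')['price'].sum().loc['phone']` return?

182

add column discount_times_price = sales['discount'] * sales['price']:
   discount product  price  channel  discount_times_price
0         9    Bolt    117      web                  1053
1         3   Cable     95   retail                   285
2        16   Panel     93  partner                  1488
3        13  Gadget     26   retail                   338
4         9   Gizmo     68    phone                   612
5        11    Bolt      6    phone                    66
6        14   Panel    108    phone                  1512
7        25   Gizmo     49      web                  1225
8        19   Cable      9   retail                   171
group by channel, sum of price:
channel
partner     93
phone      182
retail     130
web        166
Name: price, dtype: int64
The value at index 'phone' is 182.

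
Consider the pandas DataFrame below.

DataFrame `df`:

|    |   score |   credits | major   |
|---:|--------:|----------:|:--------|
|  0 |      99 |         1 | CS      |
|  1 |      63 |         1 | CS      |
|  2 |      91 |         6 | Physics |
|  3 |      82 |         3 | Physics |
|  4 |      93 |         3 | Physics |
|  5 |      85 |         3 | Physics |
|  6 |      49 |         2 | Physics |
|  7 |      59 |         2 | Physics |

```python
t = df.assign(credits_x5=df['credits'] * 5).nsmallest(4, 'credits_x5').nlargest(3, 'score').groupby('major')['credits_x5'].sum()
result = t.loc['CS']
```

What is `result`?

10

add column credits_x5 = df['credits'] * 5:
   score  credits    major  credits_x5
0     99        1       CS           5
1     63        1       CS           5
2     91        6  Physics          30
3     82        3  Physics          15
4     93        3  Physics          15
5     85        3  Physics          15
6     49        2  Physics          10
7     59        2  Physics          10
take 4 rows with smallest credits_x5:
   score  credits    major  credits_x5
0     99        1       CS           5
1     63        1       CS           5
6     49        2  Physics          10
7     59        2  Physics          10
take 3 rows with largest score:
   score  credits    major  credits_x5
0     99        1       CS           5
1     63        1       CS           5
7     59        2  Physics          10
group by major, sum of credits_x5:
major
CS         10
Physics    10
Name: credits_x5, dtype: int64
Reading off the value at index 'CS', we get 10.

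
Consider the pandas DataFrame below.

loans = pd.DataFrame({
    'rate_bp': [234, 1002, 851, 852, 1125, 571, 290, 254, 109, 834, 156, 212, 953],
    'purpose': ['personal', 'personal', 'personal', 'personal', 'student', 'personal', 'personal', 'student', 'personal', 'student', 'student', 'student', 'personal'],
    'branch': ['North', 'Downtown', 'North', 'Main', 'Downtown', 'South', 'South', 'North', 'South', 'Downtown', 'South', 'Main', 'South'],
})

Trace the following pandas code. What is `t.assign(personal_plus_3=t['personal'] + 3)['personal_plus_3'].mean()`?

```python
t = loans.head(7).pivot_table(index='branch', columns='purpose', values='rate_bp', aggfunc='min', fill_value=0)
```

take first 7 rows:
   rate_bp   purpose    branch
0      234  personal     North
1     1002  personal  Downtown
2      851  personal     North
3      852  personal      Main
4     1125   student  Downtown
5      571  personal     South
6      290  personal     South
pivot: rows=branch, cols=purpose, min(rate_bp):
purpose   personal  student
branch                     
Downtown      1002     1125
Main           852        0
North          234        0
South          290        0
add column personal_plus_3 = t['personal'] + 3:
purpose   personal  student  personal_plus_3
branch                                      
Downtown      1002     1125             1005
Main           852        0              855
North          234        0              237
South          290        0              293
Finally, mean of column 'personal_plus_3' = 597.5.

597.5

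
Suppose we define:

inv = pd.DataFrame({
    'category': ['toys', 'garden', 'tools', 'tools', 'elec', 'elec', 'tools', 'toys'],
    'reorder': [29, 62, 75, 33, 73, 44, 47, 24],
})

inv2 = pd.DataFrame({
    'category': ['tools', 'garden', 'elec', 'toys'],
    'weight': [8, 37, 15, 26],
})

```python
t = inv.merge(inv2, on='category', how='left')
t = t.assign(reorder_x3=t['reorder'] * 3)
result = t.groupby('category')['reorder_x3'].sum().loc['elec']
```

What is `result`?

merge on 'category' (how='left') → 8 rows:
  category  reorder  weight
0     toys       29      26
1   garden       62      37
2    tools       75       8
3    tools       33       8
4     elec       73      15
5     elec       44      15
6    tools       47       8
7     toys       24      26
add column reorder_x3 = t['reorder'] * 3:
  category  reorder  weight  reorder_x3
0     toys       29      26          87
1   garden       62      37         186
2    tools       75       8         225
3    tools       33       8          99
4     elec       73      15         219
5     elec       44      15         132
6    tools       47       8         141
7     toys       24      26          72
group by category, sum of reorder_x3:
category
elec      351
garden    186
tools     465
toys      159
Name: reorder_x3, dtype: int64
Finally, value at index 'elec' = 351.

351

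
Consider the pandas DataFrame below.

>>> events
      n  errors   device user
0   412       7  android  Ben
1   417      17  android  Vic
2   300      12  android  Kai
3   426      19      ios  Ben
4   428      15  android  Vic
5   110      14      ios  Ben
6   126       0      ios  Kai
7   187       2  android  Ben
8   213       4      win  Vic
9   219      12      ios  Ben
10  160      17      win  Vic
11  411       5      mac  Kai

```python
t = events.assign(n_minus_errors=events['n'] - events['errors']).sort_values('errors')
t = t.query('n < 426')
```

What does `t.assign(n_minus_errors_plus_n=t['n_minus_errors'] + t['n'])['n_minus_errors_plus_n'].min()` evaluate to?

206

add column n_minus_errors = events['n'] - events['errors']:
      n  errors   device user  n_minus_errors
0   412       7  android  Ben             405
1   417      17  android  Vic             400
2   300      12  android  Kai             288
3   426      19      ios  Ben             407
4   428      15  android  Vic             413
5   110      14      ios  Ben              96
6   126       0      ios  Kai             126
7   187       2  android  Ben             185
8   213       4      win  Vic             209
9   219      12      ios  Ben             207
10  160      17      win  Vic             143
11  411       5      mac  Kai             406
sort by errors:
      n  errors   device user  n_minus_errors
6   126       0      ios  Kai             126
7   187       2  android  Ben             185
8   213       4      win  Vic             209
11  411       5      mac  Kai             406
0   412       7  android  Ben             405
2   300      12  android  Kai             288
9   219      12      ios  Ben             207
5   110      14      ios  Ben              96
4   428      15  android  Vic             413
1   417      17  android  Vic             400
10  160      17      win  Vic             143
3   426      19      ios  Ben             407
filter rows where n < 426:
      n  errors   device user  n_minus_errors
6   126       0      ios  Kai             126
7   187       2  android  Ben             185
8   213       4      win  Vic             209
11  411       5      mac  Kai             406
0   412       7  android  Ben             405
2   300      12  android  Kai             288
9   219      12      ios  Ben             207
5   110      14      ios  Ben              96
1   417      17  android  Vic             400
10  160      17      win  Vic             143
add column n_minus_errors_plus_n = t['n_minus_errors'] + t['n']:
      n  errors   device user  n_minus_errors  n_minus_errors_plus_n
6   126       0      ios  Kai             126                    252
7   187       2  android  Ben             185                    372
8   213       4      win  Vic             209                    422
11  411       5      mac  Kai             406                    817
0   412       7  android  Ben             405                    817
2   300      12  android  Kai             288                    588
9   219      12      ios  Ben             207                    426
5   110      14      ios  Ben              96                    206
1   417      17  android  Vic             400                    817
10  160      17      win  Vic             143                    303
The min of column 'n_minus_errors_plus_n' is 206.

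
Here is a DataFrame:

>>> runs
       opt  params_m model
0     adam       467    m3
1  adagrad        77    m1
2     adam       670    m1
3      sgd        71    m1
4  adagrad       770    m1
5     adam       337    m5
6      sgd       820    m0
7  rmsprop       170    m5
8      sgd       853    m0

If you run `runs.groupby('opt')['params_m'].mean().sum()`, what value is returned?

1666.16666667

group by opt, mean of params_m:
opt
adagrad    423.500000
adam       491.333333
rmsprop    170.000000
sgd        581.333333
Name: params_m, dtype: float64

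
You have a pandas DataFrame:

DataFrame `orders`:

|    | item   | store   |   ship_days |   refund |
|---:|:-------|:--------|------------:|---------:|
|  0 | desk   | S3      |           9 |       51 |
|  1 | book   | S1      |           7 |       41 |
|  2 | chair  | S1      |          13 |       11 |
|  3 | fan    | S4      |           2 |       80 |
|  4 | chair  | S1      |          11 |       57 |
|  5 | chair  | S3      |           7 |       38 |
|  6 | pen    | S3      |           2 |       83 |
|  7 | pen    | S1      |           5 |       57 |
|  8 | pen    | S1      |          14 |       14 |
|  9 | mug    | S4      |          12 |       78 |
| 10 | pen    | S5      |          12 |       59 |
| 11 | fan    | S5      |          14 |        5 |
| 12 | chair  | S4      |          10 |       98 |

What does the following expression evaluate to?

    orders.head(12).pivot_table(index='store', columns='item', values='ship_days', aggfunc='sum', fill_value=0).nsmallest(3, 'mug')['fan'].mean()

take first 12 rows:
     item store  ship_days  refund
0    desk    S3          9      51
1    book    S1          7      41
2   chair    S1         13      11
3     fan    S4          2      80
4   chair    S1         11      57
5   chair    S3          7      38
6     pen    S3          2      83
7     pen    S1          5      57
8     pen    S1         14      14
9     mug    S4         12      78
10    pen    S5         12      59
11    fan    S5         14       5
pivot: rows=store, cols=item, sum(ship_days):
item   book  chair  desk  fan  mug  pen
store                                  
S1        7     24     0    0    0   19
S3        0      7     9    0    0    2
S4        0      0     0    2   12    0
S5        0      0     0   14    0   12
take 3 rows with smallest mug:
item   book  chair  desk  fan  mug  pen
store                                  
S1        7     24     0    0    0   19
S3        0      7     9    0    0    2
S5        0      0     0   14    0   12
So mean() = 4.66666666667.

4.66666666667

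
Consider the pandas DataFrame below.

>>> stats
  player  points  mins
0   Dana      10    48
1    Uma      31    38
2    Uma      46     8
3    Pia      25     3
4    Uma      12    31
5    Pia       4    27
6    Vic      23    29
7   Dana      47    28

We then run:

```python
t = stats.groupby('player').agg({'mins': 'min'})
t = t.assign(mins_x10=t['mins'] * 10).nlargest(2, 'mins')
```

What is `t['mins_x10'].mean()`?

285.0

group by player, min of mins:
        mins
player      
Dana      28
Pia        3
Uma        8
Vic       29
add column mins_x10 = t['mins'] * 10:
        mins  mins_x10
player                
Dana      28       280
Pia        3        30
Uma        8        80
Vic       29       290
take 2 rows with largest mins:
        mins  mins_x10
player                
Vic       29       290
Dana      28       280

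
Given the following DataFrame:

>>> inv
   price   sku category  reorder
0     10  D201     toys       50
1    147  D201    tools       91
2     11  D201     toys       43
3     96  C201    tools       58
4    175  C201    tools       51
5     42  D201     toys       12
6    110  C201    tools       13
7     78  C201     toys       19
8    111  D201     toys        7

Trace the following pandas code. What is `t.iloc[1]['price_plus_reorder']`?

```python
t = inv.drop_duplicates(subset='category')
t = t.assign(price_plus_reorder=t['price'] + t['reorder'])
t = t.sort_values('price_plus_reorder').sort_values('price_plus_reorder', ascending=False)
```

drop duplicate category (keep=first):
   price   sku category  reorder
0     10  D201     toys       50
1    147  D201    tools       91
add column price_plus_reorder = t['price'] + t['reorder']:
   price   sku category  reorder  price_plus_reorder
0     10  D201     toys       50                  60
1    147  D201    tools       91                 238
sort by price_plus_reorder:
   price   sku category  reorder  price_plus_reorder
0     10  D201     toys       50                  60
1    147  D201    tools       91                 238
sort by price_plus_reorder descending:
   price   sku category  reorder  price_plus_reorder
1    147  D201    tools       91                 238
0     10  D201     toys       50                  60

60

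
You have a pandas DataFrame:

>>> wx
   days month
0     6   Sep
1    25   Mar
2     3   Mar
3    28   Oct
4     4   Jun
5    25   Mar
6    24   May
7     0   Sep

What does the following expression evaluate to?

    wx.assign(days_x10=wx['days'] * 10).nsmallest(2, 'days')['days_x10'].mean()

15.0

add column days_x10 = wx['days'] * 10:
   days month  days_x10
0     6   Sep        60
1    25   Mar       250
2     3   Mar        30
3    28   Oct       280
4     4   Jun        40
5    25   Mar       250
6    24   May       240
7     0   Sep         0
take 2 rows with smallest days:
   days month  days_x10
7     0   Sep         0
2     3   Mar        30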